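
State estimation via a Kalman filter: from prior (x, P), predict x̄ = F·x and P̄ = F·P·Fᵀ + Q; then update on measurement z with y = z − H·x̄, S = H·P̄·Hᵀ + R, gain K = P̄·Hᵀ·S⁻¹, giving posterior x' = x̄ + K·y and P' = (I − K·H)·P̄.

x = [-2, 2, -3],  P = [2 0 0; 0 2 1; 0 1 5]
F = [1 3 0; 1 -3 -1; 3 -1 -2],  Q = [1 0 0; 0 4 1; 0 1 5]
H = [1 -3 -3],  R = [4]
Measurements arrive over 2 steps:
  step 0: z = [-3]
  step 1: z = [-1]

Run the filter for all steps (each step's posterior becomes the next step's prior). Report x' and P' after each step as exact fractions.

step 0: x̄ = F·x = [4, -5, -2]
step 0: P̄ = F·P·Fᵀ + Q = [21 -19 -6; -19 35 30; -6 30 49]
step 0: y = z − H·x̄ = [-28]
step 0: S = H·P̄·Hᵀ + R = [1471]
step 0: K = P̄·Hᵀ·S⁻¹ = [96/1471; -214/1471; -243/1471]
step 0: x' = x̄ + K·y = [3196/1471, -1363/1471, 3862/1471]
step 0: P' = (I − K·H)·P̄ = [21675/1471 -7405/1471 14502/1471; -7405/1471 5689/1471 -7872/1471; 14502/1471 -7872/1471 13030/1471]
step 1: x̄ = F·x = [-893/1471, 3423/1471, 3227/1471]
step 1: P̄ = F·P·Fᵀ + Q = [29917/1471 -20412/1471 6946/1471; -20412/1471 59984/1471 56059/1471; 6946/1471 56059/1471 99157/1471]
step 1: y = z − H·x̄ = [19372/1471]
step 1: S = H·P̄·Hᵀ + R = [2557928/1471]
step 1: K = P̄·Hᵀ·S⁻¹ = [70315/2557928; -368541/2557928; -229351/1278964]
step 1: x' = x̄ + K·y = [-156711/639482, 274713/639482, -53666/319741]
step 1: P' = (I − K·H)·P̄ = [48661681/2557928 -17877951/2557928 17002379/1278964; -17877951/2557928 11973001/2557928 -8720465/1278964; 17002379/1278964 -8720465/1278964 7346863/639482]

step 0: x' = [3196/1471, -1363/1471, 3862/1471], P' = [21675/1471 -7405/1471 14502/1471; -7405/1471 5689/1471 -7872/1471; 14502/1471 -7872/1471 13030/1471]
step 1: x' = [-156711/639482, 274713/639482, -53666/319741], P' = [48661681/2557928 -17877951/2557928 17002379/1278964; -17877951/2557928 11973001/2557928 -8720465/1278964; 17002379/1278964 -8720465/1278964 7346863/639482]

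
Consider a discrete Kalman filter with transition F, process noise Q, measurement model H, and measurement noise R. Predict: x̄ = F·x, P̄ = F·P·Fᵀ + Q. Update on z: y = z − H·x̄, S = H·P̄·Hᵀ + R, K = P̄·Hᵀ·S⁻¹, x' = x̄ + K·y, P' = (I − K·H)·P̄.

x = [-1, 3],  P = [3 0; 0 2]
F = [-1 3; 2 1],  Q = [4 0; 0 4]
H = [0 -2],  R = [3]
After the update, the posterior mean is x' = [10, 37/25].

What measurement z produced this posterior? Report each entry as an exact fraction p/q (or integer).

z = [-3]

x̄ = F·x = [10, 1]
P̄ = F·P·Fᵀ + Q = [25 0; 0 18]
S = H·P̄·Hᵀ + R = [75]
K = P̄·Hᵀ·S⁻¹ = [0; -12/25]
x' − x̄ = [0, 12/25] = K·y
y = (KᵀK)⁻¹·Kᵀ·(x' − x̄) = [-1]
z = y + H·x̄ = [-1] + [-2] = [-3]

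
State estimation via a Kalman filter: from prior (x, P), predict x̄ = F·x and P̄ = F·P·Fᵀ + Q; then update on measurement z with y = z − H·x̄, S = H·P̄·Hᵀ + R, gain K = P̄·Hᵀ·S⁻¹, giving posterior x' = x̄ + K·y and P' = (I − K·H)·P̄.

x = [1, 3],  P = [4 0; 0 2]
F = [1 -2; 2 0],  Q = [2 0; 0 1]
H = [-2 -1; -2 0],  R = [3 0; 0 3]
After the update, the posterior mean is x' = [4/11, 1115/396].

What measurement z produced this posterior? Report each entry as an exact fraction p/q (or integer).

z = [-3, -2]

x̄ = F·x = [-5, 2]
P̄ = F·P·Fᵀ + Q = [14 8; 8 17]
S = H·P̄·Hᵀ + R = [108 72; 72 59]
K = P̄·Hᵀ·S⁻¹ = [-1/11 -4/11; -265/396 6/11]
x' − x̄ = [59/11, 323/396] = K·y
y = (KᵀK)⁻¹·Kᵀ·(x' − x̄) = [-11, -12]
z = y + H·x̄ = [-11, -12] + [8, 10] = [-3, -2]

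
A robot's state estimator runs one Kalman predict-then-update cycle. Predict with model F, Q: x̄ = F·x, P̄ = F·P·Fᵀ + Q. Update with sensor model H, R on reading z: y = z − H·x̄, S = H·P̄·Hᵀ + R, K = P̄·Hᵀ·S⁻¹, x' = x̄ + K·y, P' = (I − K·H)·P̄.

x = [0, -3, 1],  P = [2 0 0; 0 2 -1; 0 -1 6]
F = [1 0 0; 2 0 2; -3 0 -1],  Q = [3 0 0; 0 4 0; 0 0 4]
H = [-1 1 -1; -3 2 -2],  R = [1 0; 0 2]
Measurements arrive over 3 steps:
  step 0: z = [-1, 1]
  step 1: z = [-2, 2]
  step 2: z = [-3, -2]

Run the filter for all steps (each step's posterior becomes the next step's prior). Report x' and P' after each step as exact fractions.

step 0: x̄ = F·x = [0, 2, -1]
step 0: P̄ = F·P·Fᵀ + Q = [5 4 -6; 4 36 -24; -6 -24 28]
step 0: y = z − H·x̄ = [-4, -5]
step 0: S = H·P̄·Hᵀ + R = [98 189; 189 375]
step 0: K = P̄·Hᵀ·S⁻¹ = [310/343 -65/147; 4/7 0; -332/343 38/147]
step 0: x' = x̄ + K·y = [-1445/1029, -2/7, 1625/1029]
step 0: P' = (I − K·H)·P̄ = [2770/1029 8/7 -2524/1029; 8/7 4 16/7; -2524/1029 16/7 5872/1029]
step 1: x̄ = F·x = [-1445/1029, 120/343, 2710/1029]
step 1: P̄ = F·P·Fᵀ + Q = [5857/1029 164/343 -5786/1029; 164/343 6164/343 -2724/343; -5786/1029 -2724/343 19774/1029]
step 1: y = z − H·x̄ = [-1153/1029, 2423/1029]
step 1: S = H·P̄·Hᵀ + R = [48940/1029 95401/1029; 95401/1029 197875/1029]
step 1: K = P̄·Hᵀ·S⁻¹ = [545910/566231 -277549/566231; 225512/566231 39652/566231; -688754/566231 221800/566231]
step 1: x' = x̄ + K·y = [-2060388/566231, 38780/566231, 2785268/566231]
step 1: P' = (I − K·H)·P̄ = [1646918/566231 371720/566231 -1821108/566231; 371720/566231 2441796/566231 1844564/566231; -1821108/566231 1844564/566231 4354426/566231]
step 2: x̄ = F·x = [-2060388/566231, 1449760/566231, 3395896/566231]
step 2: P̄ = F·P·Fᵀ + Q = [3345611/566231 -348380/566231 -3119646/566231; -348380/566231 11701436/566231 -4021496/566231; -3119646/566231 -4021496/566231 10514964/566231]
step 2: y = z − H·x̄ = [-1812945/566231, -3421354/566231]
step 2: S = H·P̄·Hᵀ + R = [28628702/566231 56699287/566231; 56699287/566231 119025337/566231]
step 2: K = P̄·Hᵀ·S⁻¹ = [329303862/340376555 -169720577/340376555; 124819316/340376555 33455144/340376555; -425835764/340376555 146476434/340376555]
step 2: x' = x̄ + K·y = [-1267403912/340376555, 269698884/340376555, 2519735704/340376555]
step 2: P' = (I − K·H)·P̄ = [998048878/340376555 182728344/340376555 -1144624396/340376555; 182728344/340376555 1571607852/340376555 1264060192/340376555; -1144624396/340376555 1264060192/340376555 2834520352/340376555]

step 0: x' = [-1445/1029, -2/7, 1625/1029], P' = [2770/1029 8/7 -2524/1029; 8/7 4 16/7; -2524/1029 16/7 5872/1029]
step 1: x' = [-2060388/566231, 38780/566231, 2785268/566231], P' = [1646918/566231 371720/566231 -1821108/566231; 371720/566231 2441796/566231 1844564/566231; -1821108/566231 1844564/566231 4354426/566231]
step 2: x' = [-1267403912/340376555, 269698884/340376555, 2519735704/340376555], P' = [998048878/340376555 182728344/340376555 -1144624396/340376555; 182728344/340376555 1571607852/340376555 1264060192/340376555; -1144624396/340376555 1264060192/340376555 2834520352/340376555]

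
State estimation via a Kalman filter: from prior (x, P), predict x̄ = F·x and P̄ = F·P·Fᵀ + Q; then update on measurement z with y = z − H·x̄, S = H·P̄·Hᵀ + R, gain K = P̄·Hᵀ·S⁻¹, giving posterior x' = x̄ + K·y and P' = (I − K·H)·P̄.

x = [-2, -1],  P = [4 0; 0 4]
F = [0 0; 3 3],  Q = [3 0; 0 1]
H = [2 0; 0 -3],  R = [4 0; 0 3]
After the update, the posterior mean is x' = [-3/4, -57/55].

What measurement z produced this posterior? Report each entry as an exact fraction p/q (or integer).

z = [-2, 3]

x̄ = F·x = [0, -9]
P̄ = F·P·Fᵀ + Q = [3 0; 0 73]
S = H·P̄·Hᵀ + R = [16 0; 0 660]
K = P̄·Hᵀ·S⁻¹ = [3/8 0; 0 -73/220]
x' − x̄ = [-3/4, 438/55] = K·y
y = (KᵀK)⁻¹·Kᵀ·(x' − x̄) = [-2, -24]
z = y + H·x̄ = [-2, -24] + [0, 27] = [-2, 3]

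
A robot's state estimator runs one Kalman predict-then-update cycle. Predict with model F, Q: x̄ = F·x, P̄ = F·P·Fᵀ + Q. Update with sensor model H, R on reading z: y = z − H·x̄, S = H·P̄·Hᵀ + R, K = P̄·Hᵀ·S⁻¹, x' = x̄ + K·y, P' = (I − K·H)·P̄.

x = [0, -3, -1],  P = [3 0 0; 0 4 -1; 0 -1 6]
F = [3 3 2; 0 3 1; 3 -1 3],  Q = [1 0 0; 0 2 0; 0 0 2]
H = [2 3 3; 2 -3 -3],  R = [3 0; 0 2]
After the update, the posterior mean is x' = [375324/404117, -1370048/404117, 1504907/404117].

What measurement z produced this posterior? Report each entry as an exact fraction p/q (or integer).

x̄ = F·x = [-11, -10, 0]
P̄ = F·P·Fᵀ + Q = [76 39 44; 39 38 -2; 44 -2 93]
S = H·P̄·Hᵀ + R = [2446 -839; -839 453]
K = P̄·Hᵀ·S⁻¹ = [100270/404117 99177/404117; 59088/404117 82674/404117; 8318/404117 -149631/404117]
x' − x̄ = [4820611/404117, 2671122/404117, 1504907/404117] = K·y
y = (KᵀK)⁻¹·Kᵀ·(x' − x̄) = [55, -7]
z = y + H·x̄ = [55, -7] + [-52, 8] = [3, 1]

z = [3, 1]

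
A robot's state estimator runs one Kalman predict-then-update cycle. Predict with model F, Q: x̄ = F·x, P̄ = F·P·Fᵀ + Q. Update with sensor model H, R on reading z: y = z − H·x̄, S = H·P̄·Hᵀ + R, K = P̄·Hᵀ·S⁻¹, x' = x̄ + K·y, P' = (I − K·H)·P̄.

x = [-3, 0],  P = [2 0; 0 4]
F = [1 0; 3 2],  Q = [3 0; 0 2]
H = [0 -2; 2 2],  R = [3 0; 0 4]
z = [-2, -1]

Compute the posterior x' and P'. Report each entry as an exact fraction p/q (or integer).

x̄ = F·x = [-3, -9]
P̄ = F·P·Fᵀ + Q = [5 6; 6 36]
y = z − H·x̄ = [-20, 23]
S = H·P̄·Hᵀ + R = [147 -168; -168 216]
K = P̄·Hᵀ·S⁻¹ = [46/147 29/84; -20/49 1/14]
x' = x̄ + K·y = [-775/588, 79/98]
P' = (I − K·H)·P̄ = [341/294 -23/49; -23/49 30/49]

x' = [-775/588, 79/98]
P' = [341/294 -23/49; -23/49 30/49]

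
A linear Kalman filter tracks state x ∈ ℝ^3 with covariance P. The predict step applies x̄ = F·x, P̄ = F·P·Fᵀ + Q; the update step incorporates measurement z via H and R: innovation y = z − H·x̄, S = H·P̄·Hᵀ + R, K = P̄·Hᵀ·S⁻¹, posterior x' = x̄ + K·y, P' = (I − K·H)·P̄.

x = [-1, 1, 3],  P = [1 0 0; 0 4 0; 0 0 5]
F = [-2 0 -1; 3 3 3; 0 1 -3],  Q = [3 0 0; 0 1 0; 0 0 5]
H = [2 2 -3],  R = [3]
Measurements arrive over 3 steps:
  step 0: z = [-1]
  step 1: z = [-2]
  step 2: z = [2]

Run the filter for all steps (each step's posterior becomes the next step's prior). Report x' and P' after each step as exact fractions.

step 0: x̄ = F·x = [-1, 9, -8]
step 0: P̄ = F·P·Fᵀ + Q = [12 -21 15; -21 91 -33; 15 -33 54]
step 0: y = z − H·x̄ = [-41]
step 0: S = H·P̄·Hᵀ + R = [949]
step 0: K = P̄·Hᵀ·S⁻¹ = [-63/949; 239/949; -198/949]
step 0: x' = x̄ + K·y = [1634/949, -1258/949, 526/949]
step 0: P' = (I − K·H)·P̄ = [7419/949 -4872/949 1761/949; -4872/949 29238/949 16005/949; 1761/949 16005/949 12042/949]
step 1: x̄ = F·x = [-3794/949, 2706/949, -2836/949]
step 1: P̄ = F·P·Fᵀ + Q = [51609/949 -115272/949 40431/949; -115272/949 671332/949 -147159/949; 40431/949 -147159/949 46331/949]
step 1: y = z − H·x̄ = [-8230/949]
step 1: S = H·P̄·Hᵀ + R = [3670150/949]
step 1: K = P̄·Hᵀ·S⁻¹ = [-248619/3670150; 1553597/3670150; -352449/3670150]
step 1: x' = x̄ + K·y = [-1251677/367015, -300809/367015, -791137/367015]
step 1: P' = (I − K·H)·P̄ = [134458761/3670150 -38790093/3670150 64027731/3670150; -38790093/3670150 52924659/3670150 7869447/3670150; 64027731/3670150 7869447/3670150 48283901/3670150]
step 2: x̄ = F·x = [3294491/367015, -7030869/367015, 2072602/367015]
step 2: P̄ = F·P·Fᵀ + Q = [853240319/3670150 -1318721631/3670150 299364414/1835075; -1318721631/3670150 2720603569/3670150 -507808836/1835075; 299364414/1835075 -507808836/1835075 229306918/1835075]
step 2: y = z − H·x̄ = [14424592/367015]
step 2: S = H·P̄·Hᵀ + R = [6443401803/1835075]
step 2: K = P̄·Hᵀ·S⁻¹ = [-1363574554/6443401803; 2925308446/6443401803; -368269866/2147800601]
step 2: x' = x̄ + K·y = [4247027087/6443401803, -8463777185/6443401803, -2344881658/2147800601]
step 2: P' = (I − K·H)·P̄ = [969496658831/12886803606 -282986262527/12886803606 76733457774/2147800601; -282986262527/12886803606 226193988401/12886803606 -7285355496/2147800601; 76733457774/2147800601 -7285355496/2147800601 46667004718/2147800601]

step 0: x' = [1634/949, -1258/949, 526/949], P' = [7419/949 -4872/949 1761/949; -4872/949 29238/949 16005/949; 1761/949 16005/949 12042/949]
step 1: x' = [-1251677/367015, -300809/367015, -791137/367015], P' = [134458761/3670150 -38790093/3670150 64027731/3670150; -38790093/3670150 52924659/3670150 7869447/3670150; 64027731/3670150 7869447/3670150 48283901/3670150]
step 2: x' = [4247027087/6443401803, -8463777185/6443401803, -2344881658/2147800601], P' = [969496658831/12886803606 -282986262527/12886803606 76733457774/2147800601; -282986262527/12886803606 226193988401/12886803606 -7285355496/2147800601; 76733457774/2147800601 -7285355496/2147800601 46667004718/2147800601]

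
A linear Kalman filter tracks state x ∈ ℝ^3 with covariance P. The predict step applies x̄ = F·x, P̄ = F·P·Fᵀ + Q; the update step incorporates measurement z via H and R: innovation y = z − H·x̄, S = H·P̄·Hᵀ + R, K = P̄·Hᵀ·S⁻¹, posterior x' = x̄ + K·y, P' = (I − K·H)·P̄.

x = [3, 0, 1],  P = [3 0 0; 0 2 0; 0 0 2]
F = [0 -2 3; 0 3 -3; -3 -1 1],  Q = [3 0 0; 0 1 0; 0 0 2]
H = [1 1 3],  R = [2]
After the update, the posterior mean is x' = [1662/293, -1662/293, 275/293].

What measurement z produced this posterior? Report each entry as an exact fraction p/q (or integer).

z = [3]

x̄ = F·x = [3, -3, -8]
P̄ = F·P·Fᵀ + Q = [29 -30 10; -30 37 -12; 10 -12 33]
S = H·P̄·Hᵀ + R = [293]
K = P̄·Hᵀ·S⁻¹ = [29/293; -29/293; 97/293]
x' − x̄ = [783/293, -783/293, 2619/293] = K·y
y = (KᵀK)⁻¹·Kᵀ·(x' − x̄) = [27]
z = y + H·x̄ = [27] + [-24] = [3]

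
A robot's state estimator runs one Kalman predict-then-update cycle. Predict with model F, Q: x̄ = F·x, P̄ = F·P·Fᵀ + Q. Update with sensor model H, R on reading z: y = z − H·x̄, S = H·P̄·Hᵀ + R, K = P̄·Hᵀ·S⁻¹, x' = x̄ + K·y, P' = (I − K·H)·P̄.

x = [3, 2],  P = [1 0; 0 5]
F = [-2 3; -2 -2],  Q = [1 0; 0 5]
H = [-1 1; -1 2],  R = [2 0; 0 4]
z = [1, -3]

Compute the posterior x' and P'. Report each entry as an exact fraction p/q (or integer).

x' = [-5341/923, -4270/923]
P' = [4844/923 2992/923; 2992/923 2438/923]

x̄ = F·x = [0, -10]
P̄ = F·P·Fᵀ + Q = [50 -26; -26 29]
y = z − H·x̄ = [11, 17]
S = H·P̄·Hᵀ + R = [133 186; 186 274]
K = P̄·Hᵀ·S⁻¹ = [-926/923 285/923; -277/923 471/923]
x' = x̄ + K·y = [-5341/923, -4270/923]
P' = (I − K·H)·P̄ = [4844/923 2992/923; 2992/923 2438/923]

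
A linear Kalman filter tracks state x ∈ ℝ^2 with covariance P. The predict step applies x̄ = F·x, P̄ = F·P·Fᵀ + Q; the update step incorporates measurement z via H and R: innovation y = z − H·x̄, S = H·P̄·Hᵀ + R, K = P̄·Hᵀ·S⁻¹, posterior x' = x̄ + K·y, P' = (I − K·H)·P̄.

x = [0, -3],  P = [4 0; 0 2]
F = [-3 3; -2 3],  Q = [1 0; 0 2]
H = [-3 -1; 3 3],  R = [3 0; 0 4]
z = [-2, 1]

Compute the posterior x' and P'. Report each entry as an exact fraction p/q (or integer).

x̄ = F·x = [-9, -9]
P̄ = F·P·Fᵀ + Q = [55 42; 42 36]
y = z − H·x̄ = [-38, 55]
S = H·P̄·Hᵀ + R = [786 -1107; -1107 1579]
K = P̄·Hᵀ·S⁻¹ = [-1572/5215 -141/5215; 216/1043 306/1043]
x' = x̄ + K·y = [5046/5215, -765/1043]
P' = (I − K·H)·P̄ = [2452/5215 -528/1043; -528/1043 936/1043]

x' = [5046/5215, -765/1043]
P' = [2452/5215 -528/1043; -528/1043 936/1043]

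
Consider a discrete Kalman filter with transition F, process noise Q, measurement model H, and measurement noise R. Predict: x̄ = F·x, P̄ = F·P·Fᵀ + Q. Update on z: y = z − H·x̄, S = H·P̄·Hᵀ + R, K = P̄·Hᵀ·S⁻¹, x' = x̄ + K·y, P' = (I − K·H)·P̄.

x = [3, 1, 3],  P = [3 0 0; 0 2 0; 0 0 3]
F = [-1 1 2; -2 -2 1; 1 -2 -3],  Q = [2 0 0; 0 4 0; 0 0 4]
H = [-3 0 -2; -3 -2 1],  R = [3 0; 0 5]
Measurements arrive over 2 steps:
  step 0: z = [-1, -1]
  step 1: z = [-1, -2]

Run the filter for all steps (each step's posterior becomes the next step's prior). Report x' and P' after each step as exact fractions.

step 0: x̄ = F·x = [4, -5, -8]
step 0: P̄ = F·P·Fᵀ + Q = [19 8 -25; 8 27 -7; -25 -7 42]
step 0: y = z − H·x̄ = [-5, 9]
step 0: S = H·P̄·Hᵀ + R = [42 32; 32 600]
step 0: K = P̄·Hᵀ·S⁻¹ = [-133/3022 -973/6044; -205/1511 -1625/12088; -1199/3022 2895/12088]
step 0: x' = x̄ + K·y = [16749/6044, -66865/12088, -46669/12088]
step 0: P' = (I − K·H)·P̄ = [4405/1511 -37013/6044 -26031/6044; -37013/6044 171851/12088 113499/12088; -26031/6044 113499/12088 85287/12088]
step 1: x̄ = F·x = [-193701/12088, 20065/12088, 307235/12088]
step 1: P̄ = F·P·Fᵀ + Q = [1382711/12088 -182835/12088 -2167545/12088; -182835/12088 124047/12088 302573/12088; -2167545/12088 302573/12088 3509043/12088]
step 1: y = z − H·x̄ = [21279/12088, -109048/1511]
step 1: S = H·P̄·Hᵀ + R = [506295/12088 -120380/1511; -120380/1511 6527757/3022]
step 1: K = P̄·Hᵀ·S⁻¹ = [-140379921/2033824765 -93726414/406764953; -148619627/2033824765 8297162/406764953; -728009417/2033824765 141167445/406764953]
step 1: x' = x̄ + K·y = [983296212/2033824765, 120339179/2033824765, -528645136/2033824765]
step 1: P' = (I − K·H)·P̄ = [4142316179/2033824765 -8043346287/2033824765 -6002904387/2033824765; -8043346287/2033824765 18105279341/2033824765 12287948871/2033824765; -6002904387/2033824765 12287948871/2033824765 10096370706/2033824765]

step 0: x' = [16749/6044, -66865/12088, -46669/12088], P' = [4405/1511 -37013/6044 -26031/6044; -37013/6044 171851/12088 113499/12088; -26031/6044 113499/12088 85287/12088]
step 1: x' = [983296212/2033824765, 120339179/2033824765, -528645136/2033824765], P' = [4142316179/2033824765 -8043346287/2033824765 -6002904387/2033824765; -8043346287/2033824765 18105279341/2033824765 12287948871/2033824765; -6002904387/2033824765 12287948871/2033824765 10096370706/2033824765]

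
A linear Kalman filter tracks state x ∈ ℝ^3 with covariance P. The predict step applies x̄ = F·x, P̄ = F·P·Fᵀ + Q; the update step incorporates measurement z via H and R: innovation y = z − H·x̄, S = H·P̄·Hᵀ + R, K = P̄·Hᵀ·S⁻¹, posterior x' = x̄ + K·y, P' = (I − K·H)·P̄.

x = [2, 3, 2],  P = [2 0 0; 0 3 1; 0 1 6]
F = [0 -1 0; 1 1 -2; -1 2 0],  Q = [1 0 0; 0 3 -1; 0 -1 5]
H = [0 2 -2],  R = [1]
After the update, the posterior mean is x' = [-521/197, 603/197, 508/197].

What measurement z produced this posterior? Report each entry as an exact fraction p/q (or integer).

z = [1]

x̄ = F·x = [-3, 1, 4]
P̄ = F·P·Fᵀ + Q = [4 -1 -6; -1 28 -1; -6 -1 19]
S = H·P̄·Hᵀ + R = [197]
K = P̄·Hᵀ·S⁻¹ = [10/197; 58/197; -40/197]
x' − x̄ = [70/197, 406/197, -280/197] = K·y
y = (KᵀK)⁻¹·Kᵀ·(x' − x̄) = [7]
z = y + H·x̄ = [7] + [-6] = [1]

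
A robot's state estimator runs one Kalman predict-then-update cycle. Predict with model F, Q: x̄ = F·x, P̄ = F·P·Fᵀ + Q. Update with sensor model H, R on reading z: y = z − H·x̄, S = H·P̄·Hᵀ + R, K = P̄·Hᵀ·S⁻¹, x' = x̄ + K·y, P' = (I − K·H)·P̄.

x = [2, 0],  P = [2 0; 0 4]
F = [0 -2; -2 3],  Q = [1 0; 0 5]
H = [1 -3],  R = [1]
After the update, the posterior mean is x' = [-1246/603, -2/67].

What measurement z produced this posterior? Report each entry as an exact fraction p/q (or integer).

x̄ = F·x = [0, -4]
P̄ = F·P·Fᵀ + Q = [17 -24; -24 49]
S = H·P̄·Hᵀ + R = [603]
K = P̄·Hᵀ·S⁻¹ = [89/603; -19/67]
x' − x̄ = [-1246/603, 266/67] = K·y
y = (KᵀK)⁻¹·Kᵀ·(x' − x̄) = [-14]
z = y + H·x̄ = [-14] + [12] = [-2]

z = [-2]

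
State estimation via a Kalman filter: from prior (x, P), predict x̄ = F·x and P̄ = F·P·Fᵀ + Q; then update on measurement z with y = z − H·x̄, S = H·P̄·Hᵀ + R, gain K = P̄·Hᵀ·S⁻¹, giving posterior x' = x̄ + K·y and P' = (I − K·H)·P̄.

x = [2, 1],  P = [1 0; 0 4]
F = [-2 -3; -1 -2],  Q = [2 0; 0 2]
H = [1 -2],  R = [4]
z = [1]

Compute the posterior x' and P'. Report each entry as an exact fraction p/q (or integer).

x̄ = F·x = [-7, -4]
P̄ = F·P·Fᵀ + Q = [42 26; 26 19]
y = z − H·x̄ = [0]
S = H·P̄·Hᵀ + R = [18]
K = P̄·Hᵀ·S⁻¹ = [-5/9; -2/3]
x' = x̄ + K·y = [-7, -4]
P' = (I − K·H)·P̄ = [328/9 58/3; 58/3 11]

x' = [-7, -4]
P' = [328/9 58/3; 58/3 11]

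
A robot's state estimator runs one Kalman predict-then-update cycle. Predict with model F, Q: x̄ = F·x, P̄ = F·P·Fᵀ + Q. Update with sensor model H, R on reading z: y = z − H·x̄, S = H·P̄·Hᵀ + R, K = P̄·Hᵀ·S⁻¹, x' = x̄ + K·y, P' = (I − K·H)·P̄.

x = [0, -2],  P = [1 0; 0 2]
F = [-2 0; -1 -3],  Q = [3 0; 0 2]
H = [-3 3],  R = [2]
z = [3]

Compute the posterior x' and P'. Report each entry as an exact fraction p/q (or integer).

x' = [225/218, 453/218]
P' = [1301/218 1291/218; 1291/218 1329/218]

x̄ = F·x = [0, 6]
P̄ = F·P·Fᵀ + Q = [7 2; 2 21]
y = z − H·x̄ = [-15]
S = H·P̄·Hᵀ + R = [218]
K = P̄·Hᵀ·S⁻¹ = [-15/218; 57/218]
x' = x̄ + K·y = [225/218, 453/218]
P' = (I − K·H)·P̄ = [1301/218 1291/218; 1291/218 1329/218]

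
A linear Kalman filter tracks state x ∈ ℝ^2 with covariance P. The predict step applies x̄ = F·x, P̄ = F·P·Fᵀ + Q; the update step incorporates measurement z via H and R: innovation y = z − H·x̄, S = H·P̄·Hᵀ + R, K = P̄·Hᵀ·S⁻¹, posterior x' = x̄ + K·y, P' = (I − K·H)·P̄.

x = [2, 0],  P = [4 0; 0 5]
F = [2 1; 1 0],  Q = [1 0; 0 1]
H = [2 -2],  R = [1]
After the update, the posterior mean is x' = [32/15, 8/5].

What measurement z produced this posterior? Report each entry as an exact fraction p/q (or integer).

z = [1]

x̄ = F·x = [4, 2]
P̄ = F·P·Fᵀ + Q = [22 8; 8 5]
S = H·P̄·Hᵀ + R = [45]
K = P̄·Hᵀ·S⁻¹ = [28/45; 2/15]
x' − x̄ = [-28/15, -2/5] = K·y
y = (KᵀK)⁻¹·Kᵀ·(x' − x̄) = [-3]
z = y + H·x̄ = [-3] + [4] = [1]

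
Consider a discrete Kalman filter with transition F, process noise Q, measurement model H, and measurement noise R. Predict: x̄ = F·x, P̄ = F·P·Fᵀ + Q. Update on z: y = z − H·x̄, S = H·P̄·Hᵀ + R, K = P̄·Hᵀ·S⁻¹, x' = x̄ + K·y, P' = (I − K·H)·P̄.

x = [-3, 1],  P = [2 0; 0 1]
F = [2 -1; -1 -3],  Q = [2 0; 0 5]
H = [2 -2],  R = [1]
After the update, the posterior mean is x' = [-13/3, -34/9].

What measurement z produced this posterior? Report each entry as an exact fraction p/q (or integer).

x̄ = F·x = [-7, 0]
P̄ = F·P·Fᵀ + Q = [11 -1; -1 16]
S = H·P̄·Hᵀ + R = [117]
K = P̄·Hᵀ·S⁻¹ = [8/39; -34/117]
x' − x̄ = [8/3, -34/9] = K·y
y = (KᵀK)⁻¹·Kᵀ·(x' − x̄) = [13]
z = y + H·x̄ = [13] + [-14] = [-1]

z = [-1]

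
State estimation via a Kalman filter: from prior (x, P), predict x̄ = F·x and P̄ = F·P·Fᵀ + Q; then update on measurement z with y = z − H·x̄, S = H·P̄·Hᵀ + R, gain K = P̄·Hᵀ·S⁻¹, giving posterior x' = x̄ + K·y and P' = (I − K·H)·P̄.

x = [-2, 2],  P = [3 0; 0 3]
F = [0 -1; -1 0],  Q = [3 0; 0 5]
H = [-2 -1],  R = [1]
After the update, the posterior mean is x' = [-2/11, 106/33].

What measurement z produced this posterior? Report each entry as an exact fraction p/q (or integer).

z = [-3]

x̄ = F·x = [-2, 2]
P̄ = F·P·Fᵀ + Q = [6 0; 0 8]
S = H·P̄·Hᵀ + R = [33]
K = P̄·Hᵀ·S⁻¹ = [-4/11; -8/33]
x' − x̄ = [20/11, 40/33] = K·y
y = (KᵀK)⁻¹·Kᵀ·(x' − x̄) = [-5]
z = y + H·x̄ = [-5] + [2] = [-3]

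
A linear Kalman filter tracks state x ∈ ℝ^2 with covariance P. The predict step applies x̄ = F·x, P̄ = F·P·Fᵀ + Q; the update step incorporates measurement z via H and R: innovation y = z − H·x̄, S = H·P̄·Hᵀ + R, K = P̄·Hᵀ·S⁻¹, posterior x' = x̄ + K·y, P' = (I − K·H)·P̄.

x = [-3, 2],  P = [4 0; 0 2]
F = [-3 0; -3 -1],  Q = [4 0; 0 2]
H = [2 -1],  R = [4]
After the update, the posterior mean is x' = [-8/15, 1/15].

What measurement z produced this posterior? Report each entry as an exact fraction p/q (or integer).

x̄ = F·x = [9, 7]
P̄ = F·P·Fᵀ + Q = [40 36; 36 40]
S = H·P̄·Hᵀ + R = [60]
K = P̄·Hᵀ·S⁻¹ = [11/15; 8/15]
x' − x̄ = [-143/15, -104/15] = K·y
y = (KᵀK)⁻¹·Kᵀ·(x' − x̄) = [-13]
z = y + H·x̄ = [-13] + [11] = [-2]

z = [-2]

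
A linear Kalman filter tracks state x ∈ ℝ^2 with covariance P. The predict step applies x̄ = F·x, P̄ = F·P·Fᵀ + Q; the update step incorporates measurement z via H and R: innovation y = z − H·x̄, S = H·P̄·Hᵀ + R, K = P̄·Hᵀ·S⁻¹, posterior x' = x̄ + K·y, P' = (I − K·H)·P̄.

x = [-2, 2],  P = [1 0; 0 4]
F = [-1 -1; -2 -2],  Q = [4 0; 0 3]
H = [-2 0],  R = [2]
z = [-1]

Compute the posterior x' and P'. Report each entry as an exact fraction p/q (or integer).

x' = [9/19, 10/19]
P' = [9/19 10/19; 10/19 237/19]

x̄ = F·x = [0, 0]
P̄ = F·P·Fᵀ + Q = [9 10; 10 23]
y = z − H·x̄ = [-1]
S = H·P̄·Hᵀ + R = [38]
K = P̄·Hᵀ·S⁻¹ = [-9/19; -10/19]
x' = x̄ + K·y = [9/19, 10/19]
P' = (I − K·H)·P̄ = [9/19 10/19; 10/19 237/19]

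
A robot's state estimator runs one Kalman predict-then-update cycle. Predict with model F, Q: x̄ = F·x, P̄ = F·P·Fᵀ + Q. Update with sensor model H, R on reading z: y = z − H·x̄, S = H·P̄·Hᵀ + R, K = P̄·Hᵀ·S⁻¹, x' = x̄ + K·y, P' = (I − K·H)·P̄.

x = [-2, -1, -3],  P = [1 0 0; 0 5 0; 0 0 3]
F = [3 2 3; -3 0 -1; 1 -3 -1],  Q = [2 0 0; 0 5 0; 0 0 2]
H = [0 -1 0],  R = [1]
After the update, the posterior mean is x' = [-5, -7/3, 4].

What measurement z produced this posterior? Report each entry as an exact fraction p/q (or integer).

z = [3]

x̄ = F·x = [-17, 9, 4]
P̄ = F·P·Fᵀ + Q = [58 -18 -36; -18 17 0; -36 0 51]
S = H·P̄·Hᵀ + R = [18]
K = P̄·Hᵀ·S⁻¹ = [1; -17/18; 0]
x' − x̄ = [12, -34/3, 0] = K·y
y = (KᵀK)⁻¹·Kᵀ·(x' − x̄) = [12]
z = y + H·x̄ = [12] + [-9] = [3]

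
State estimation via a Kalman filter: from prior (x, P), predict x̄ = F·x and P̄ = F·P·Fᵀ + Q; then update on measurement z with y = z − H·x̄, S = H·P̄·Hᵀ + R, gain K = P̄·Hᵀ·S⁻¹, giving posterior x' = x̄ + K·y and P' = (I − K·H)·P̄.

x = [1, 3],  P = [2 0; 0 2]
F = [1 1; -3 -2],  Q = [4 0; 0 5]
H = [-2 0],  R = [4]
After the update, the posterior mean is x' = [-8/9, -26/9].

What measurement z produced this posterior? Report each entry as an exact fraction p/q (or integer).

x̄ = F·x = [4, -9]
P̄ = F·P·Fᵀ + Q = [8 -10; -10 31]
S = H·P̄·Hᵀ + R = [36]
K = P̄·Hᵀ·S⁻¹ = [-4/9; 5/9]
x' − x̄ = [-44/9, 55/9] = K·y
y = (KᵀK)⁻¹·Kᵀ·(x' − x̄) = [11]
z = y + H·x̄ = [11] + [-8] = [3]

z = [3]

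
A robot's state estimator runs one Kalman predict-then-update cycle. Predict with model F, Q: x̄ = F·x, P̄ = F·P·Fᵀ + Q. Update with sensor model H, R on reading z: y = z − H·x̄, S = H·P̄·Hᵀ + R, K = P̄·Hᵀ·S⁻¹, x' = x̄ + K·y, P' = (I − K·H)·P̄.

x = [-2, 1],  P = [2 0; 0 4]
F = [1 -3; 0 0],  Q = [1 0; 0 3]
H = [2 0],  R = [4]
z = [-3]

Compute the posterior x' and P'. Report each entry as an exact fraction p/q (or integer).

x' = [-127/80, 0]
P' = [39/40 0; 0 3]

x̄ = F·x = [-5, 0]
P̄ = F·P·Fᵀ + Q = [39 0; 0 3]
y = z − H·x̄ = [7]
S = H·P̄·Hᵀ + R = [160]
K = P̄·Hᵀ·S⁻¹ = [39/80; 0]
x' = x̄ + K·y = [-127/80, 0]
P' = (I − K·H)·P̄ = [39/40 0; 0 3]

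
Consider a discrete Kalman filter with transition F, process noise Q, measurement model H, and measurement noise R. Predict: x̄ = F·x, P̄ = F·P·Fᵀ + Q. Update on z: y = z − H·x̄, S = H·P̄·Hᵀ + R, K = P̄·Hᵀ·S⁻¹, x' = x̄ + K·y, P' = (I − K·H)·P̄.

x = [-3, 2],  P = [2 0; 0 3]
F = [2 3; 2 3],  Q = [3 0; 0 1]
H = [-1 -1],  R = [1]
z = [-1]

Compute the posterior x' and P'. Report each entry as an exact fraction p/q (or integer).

x' = [73/145, 71/145]
P' = [181/145 -108/145; -108/145 179/145]

x̄ = F·x = [0, 0]
P̄ = F·P·Fᵀ + Q = [38 35; 35 36]
y = z − H·x̄ = [-1]
S = H·P̄·Hᵀ + R = [145]
K = P̄·Hᵀ·S⁻¹ = [-73/145; -71/145]
x' = x̄ + K·y = [73/145, 71/145]
P' = (I − K·H)·P̄ = [181/145 -108/145; -108/145 179/145]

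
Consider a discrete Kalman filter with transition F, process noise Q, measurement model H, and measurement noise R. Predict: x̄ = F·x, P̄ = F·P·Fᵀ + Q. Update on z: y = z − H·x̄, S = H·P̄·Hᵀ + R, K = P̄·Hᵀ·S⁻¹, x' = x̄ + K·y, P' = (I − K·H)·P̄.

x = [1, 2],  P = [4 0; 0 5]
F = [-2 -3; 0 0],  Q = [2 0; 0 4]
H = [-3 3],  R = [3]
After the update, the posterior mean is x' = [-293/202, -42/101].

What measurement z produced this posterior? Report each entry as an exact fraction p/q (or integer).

x̄ = F·x = [-8, 0]
P̄ = F·P·Fᵀ + Q = [63 0; 0 4]
S = H·P̄·Hᵀ + R = [606]
K = P̄·Hᵀ·S⁻¹ = [-63/202; 2/101]
x' − x̄ = [1323/202, -42/101] = K·y
y = (KᵀK)⁻¹·Kᵀ·(x' − x̄) = [-21]
z = y + H·x̄ = [-21] + [24] = [3]

z = [3]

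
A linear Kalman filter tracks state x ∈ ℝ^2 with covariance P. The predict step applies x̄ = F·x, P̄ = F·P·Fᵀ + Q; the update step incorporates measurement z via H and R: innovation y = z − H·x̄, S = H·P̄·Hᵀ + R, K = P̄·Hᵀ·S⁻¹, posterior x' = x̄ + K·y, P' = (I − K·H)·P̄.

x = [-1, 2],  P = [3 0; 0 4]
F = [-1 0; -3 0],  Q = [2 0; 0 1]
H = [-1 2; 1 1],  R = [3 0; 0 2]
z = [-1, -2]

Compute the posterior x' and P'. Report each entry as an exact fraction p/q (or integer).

x̄ = F·x = [1, 3]
P̄ = F·P·Fᵀ + Q = [5 9; 9 28]
y = z − H·x̄ = [-6, -6]
S = H·P̄·Hᵀ + R = [84 60; 60 53]
K = P̄·Hᵀ·S⁻¹ = [-151/852 33/71; 271/852 24/71]
x' = x̄ + K·y = [-103/142, -133/142]
P' = (I − K·H)·P̄ = [679/852 113/852; 113/852 463/852]

x' = [-103/142, -133/142]
P' = [679/852 113/852; 113/852 463/852]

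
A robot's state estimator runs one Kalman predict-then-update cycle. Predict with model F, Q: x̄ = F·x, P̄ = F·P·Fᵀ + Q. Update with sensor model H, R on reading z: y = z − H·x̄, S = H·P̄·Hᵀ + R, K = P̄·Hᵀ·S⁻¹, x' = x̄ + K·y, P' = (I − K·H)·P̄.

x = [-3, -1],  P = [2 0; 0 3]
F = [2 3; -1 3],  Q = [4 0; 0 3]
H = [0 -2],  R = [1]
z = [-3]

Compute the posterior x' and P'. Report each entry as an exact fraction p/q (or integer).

x' = [-341/43, 64/43]
P' = [2915/129 23/129; 23/129 32/129]

x̄ = F·x = [-9, 0]
P̄ = F·P·Fᵀ + Q = [39 23; 23 32]
y = z − H·x̄ = [-3]
S = H·P̄·Hᵀ + R = [129]
K = P̄·Hᵀ·S⁻¹ = [-46/129; -64/129]
x' = x̄ + K·y = [-341/43, 64/43]
P' = (I − K·H)·P̄ = [2915/129 23/129; 23/129 32/129]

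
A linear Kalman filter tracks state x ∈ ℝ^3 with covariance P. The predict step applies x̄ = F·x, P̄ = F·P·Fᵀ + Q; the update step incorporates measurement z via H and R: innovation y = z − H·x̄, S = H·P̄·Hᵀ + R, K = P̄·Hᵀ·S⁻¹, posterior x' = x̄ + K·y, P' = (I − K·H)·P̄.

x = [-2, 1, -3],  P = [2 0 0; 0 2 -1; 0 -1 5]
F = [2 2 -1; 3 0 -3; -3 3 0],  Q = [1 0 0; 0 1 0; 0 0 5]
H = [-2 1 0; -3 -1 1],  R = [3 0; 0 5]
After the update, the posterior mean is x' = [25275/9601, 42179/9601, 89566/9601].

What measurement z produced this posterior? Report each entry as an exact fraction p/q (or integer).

x̄ = F·x = [1, 3, 9]
P̄ = F·P·Fᵀ + Q = [26 33 3; 33 64 -9; 3 -9 41]
S = H·P̄·Hᵀ + R = [39 44; 44 542]
K = P̄·Hᵀ·S⁻¹ = [-2773/9601 -1688/9601; 3242/9601 -3310/9601; -4967/9601 2259/19202]
x' − x̄ = [15674/9601, 13376/9601, 3157/9601] = K·y
y = (KᵀK)⁻¹·Kᵀ·(x' − x̄) = [-2, -6]
z = y + H·x̄ = [-2, -6] + [1, 3] = [-1, -3]

z = [-1, -3]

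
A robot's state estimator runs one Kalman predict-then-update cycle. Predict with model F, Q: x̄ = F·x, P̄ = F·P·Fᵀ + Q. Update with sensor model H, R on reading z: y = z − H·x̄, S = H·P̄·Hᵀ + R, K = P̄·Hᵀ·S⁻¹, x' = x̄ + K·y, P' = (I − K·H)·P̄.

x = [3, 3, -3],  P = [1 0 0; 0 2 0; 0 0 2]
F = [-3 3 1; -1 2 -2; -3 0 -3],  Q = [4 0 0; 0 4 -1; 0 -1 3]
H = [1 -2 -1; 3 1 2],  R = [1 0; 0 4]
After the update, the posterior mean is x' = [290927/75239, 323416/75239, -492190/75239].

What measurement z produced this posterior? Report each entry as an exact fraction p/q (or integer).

x̄ = F·x = [-3, 9, 0]
P̄ = F·P·Fᵀ + Q = [33 11 3; 11 21 14; 3 14 30]
S = H·P̄·Hᵀ + R = [154 -131; -131 600]
K = P̄·Hᵀ·S⁻¹ = [19996/75239 18912/75239; -16258/75239 6733/75239; -22127/75239 5577/75239]
x' − x̄ = [516644/75239, -353735/75239, -492190/75239] = K·y
y = (KᵀK)⁻¹·Kᵀ·(x' − x̄) = [23, 3]
z = y + H·x̄ = [23, 3] + [-21, 0] = [2, 3]

z = [2, 3]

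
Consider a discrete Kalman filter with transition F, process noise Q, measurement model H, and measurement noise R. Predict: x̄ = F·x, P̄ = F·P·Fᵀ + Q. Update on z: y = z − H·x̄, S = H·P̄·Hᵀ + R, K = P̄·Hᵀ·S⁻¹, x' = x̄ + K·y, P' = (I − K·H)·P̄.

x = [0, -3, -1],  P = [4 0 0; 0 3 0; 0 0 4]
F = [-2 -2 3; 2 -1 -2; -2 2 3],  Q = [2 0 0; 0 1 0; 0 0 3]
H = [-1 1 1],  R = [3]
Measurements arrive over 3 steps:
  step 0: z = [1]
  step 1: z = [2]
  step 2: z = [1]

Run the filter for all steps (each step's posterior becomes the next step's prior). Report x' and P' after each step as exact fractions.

step 0: x̄ = F·x = [3, 5, -9]
step 0: P̄ = F·P·Fᵀ + Q = [66 -34 40; -34 36 -46; 40 -46 67]
step 0: y = z − H·x̄ = [8]
step 0: S = H·P̄·Hᵀ + R = [68]
step 0: K = P̄·Hᵀ·S⁻¹ = [-15/17; 6/17; -19/68]
step 0: x' = x̄ + K·y = [-69/17, 133/17, -191/17]
step 0: P' = (I − K·H)·P̄ = [222/17 -218/17 395/17; -218/17 468/17 -668/17; 395/17 -668/17 4195/68]
step 1: x̄ = F·x = [-701/17, 111/17, -169/17]
step 1: P̄ = F·P·Fᵀ + Q = [55059/68 -5053/34 14859/68; -5053/34 608/17 -1597/34; 14859/68 -1597/34 4951/68]
step 1: y = z − H·x̄ = [-609/17]
step 1: S = H·P̄·Hᵀ + R = [11688/17]
step 1: K = P̄·Hᵀ·S⁻¹ = [-25153/23376; 292/1461; -6551/23376]
step 1: x' = x̄ + K·y = [-20949/7792, -307/487, 765/7792]
step 1: P' = (I − K·H)·P̄ = [638599/46752 -2221/2922 523217/46752; -2221/2922 12128/1461 -24725/2922; 523217/46752 -24725/2922 879511/46752]
step 2: x̄ = F·x = [54017/7792, -9629/1948, 34369/7792]
step 2: P̄ = F·P·Fᵀ + Q = [3433397/15584 -178969/3896 879669/15584; -178969/3896 55081/2922 -204875/11688; 879669/15584 -204875/11688 1421119/46752]
step 2: y = z − H·x̄ = [16489/1948]
step 2: S = H·P̄·Hᵀ + R = [632569/2922]
step 2: K = P̄·Hᵀ·S⁻¹ = [-2452203/2530276; 19727/90367; -509347/2530276]
step 2: x' = x̄ + K·y = [-6432131/5060552, -279705/90367, 13698297/5060552]
step 2: P' = (I − K·H)·P̄ = [171896635/10121104 -12326/90367 143850711/10121104; -12326/90367 771192/90367 -724337/90367; 143850711/10121104 -724337/90367 218864291/10121104]

step 0: x' = [-69/17, 133/17, -191/17], P' = [222/17 -218/17 395/17; -218/17 468/17 -668/17; 395/17 -668/17 4195/68]
step 1: x' = [-20949/7792, -307/487, 765/7792], P' = [638599/46752 -2221/2922 523217/46752; -2221/2922 12128/1461 -24725/2922; 523217/46752 -24725/2922 879511/46752]
step 2: x' = [-6432131/5060552, -279705/90367, 13698297/5060552], P' = [171896635/10121104 -12326/90367 143850711/10121104; -12326/90367 771192/90367 -724337/90367; 143850711/10121104 -724337/90367 218864291/10121104]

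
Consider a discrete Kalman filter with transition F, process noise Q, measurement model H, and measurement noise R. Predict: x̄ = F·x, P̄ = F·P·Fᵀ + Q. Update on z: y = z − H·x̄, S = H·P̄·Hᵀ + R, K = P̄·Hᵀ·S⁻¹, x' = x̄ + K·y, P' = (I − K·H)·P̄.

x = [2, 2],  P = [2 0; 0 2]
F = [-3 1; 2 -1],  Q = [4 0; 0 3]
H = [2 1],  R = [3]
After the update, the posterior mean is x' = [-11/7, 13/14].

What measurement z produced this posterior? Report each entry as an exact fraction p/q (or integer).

z = [-2]

x̄ = F·x = [-4, 2]
P̄ = F·P·Fᵀ + Q = [24 -14; -14 13]
S = H·P̄·Hᵀ + R = [56]
K = P̄·Hᵀ·S⁻¹ = [17/28; -15/56]
x' − x̄ = [17/7, -15/14] = K·y
y = (KᵀK)⁻¹·Kᵀ·(x' − x̄) = [4]
z = y + H·x̄ = [4] + [-6] = [-2]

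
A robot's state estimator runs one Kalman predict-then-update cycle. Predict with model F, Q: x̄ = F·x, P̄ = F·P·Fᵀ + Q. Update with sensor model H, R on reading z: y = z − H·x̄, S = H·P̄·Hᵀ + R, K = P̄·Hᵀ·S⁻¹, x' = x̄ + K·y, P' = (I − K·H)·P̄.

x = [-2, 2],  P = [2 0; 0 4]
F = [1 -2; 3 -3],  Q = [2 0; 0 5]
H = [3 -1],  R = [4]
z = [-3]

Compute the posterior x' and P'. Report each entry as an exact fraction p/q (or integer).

x' = [-32/7, -221/21]
P' = [40/7 320/21; 320/21 2756/63]

x̄ = F·x = [-6, -12]
P̄ = F·P·Fᵀ + Q = [20 30; 30 59]
y = z − H·x̄ = [3]
S = H·P̄·Hᵀ + R = [63]
K = P̄·Hᵀ·S⁻¹ = [10/21; 31/63]
x' = x̄ + K·y = [-32/7, -221/21]
P' = (I − K·H)·P̄ = [40/7 320/21; 320/21 2756/63]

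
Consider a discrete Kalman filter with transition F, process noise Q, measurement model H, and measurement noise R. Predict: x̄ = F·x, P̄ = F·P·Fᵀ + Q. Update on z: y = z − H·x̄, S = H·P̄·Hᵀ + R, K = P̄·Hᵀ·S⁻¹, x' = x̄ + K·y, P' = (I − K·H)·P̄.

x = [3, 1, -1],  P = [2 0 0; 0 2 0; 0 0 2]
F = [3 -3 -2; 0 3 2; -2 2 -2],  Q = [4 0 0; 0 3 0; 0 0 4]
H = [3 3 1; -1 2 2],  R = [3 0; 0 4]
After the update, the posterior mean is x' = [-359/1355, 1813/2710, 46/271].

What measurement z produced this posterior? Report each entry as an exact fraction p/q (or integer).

x̄ = F·x = [8, 1, -2]
P̄ = F·P·Fᵀ + Q = [48 -26 -16; -26 29 4; -16 4 28]
S = H·P̄·Hᵀ + R = [184 -40; -40 480]
K = P̄·Hᵀ·S⁻¹ = [117/542 -1393/5420; 31/271 2181/10840; -2/271 45/271]
x' − x̄ = [-11199/1355, -897/2710, 588/271] = K·y
y = (KᵀK)⁻¹·Kᵀ·(x' − x̄) = [-24, 12]
z = y + H·x̄ = [-24, 12] + [25, -10] = [1, 2]

z = [1, 2]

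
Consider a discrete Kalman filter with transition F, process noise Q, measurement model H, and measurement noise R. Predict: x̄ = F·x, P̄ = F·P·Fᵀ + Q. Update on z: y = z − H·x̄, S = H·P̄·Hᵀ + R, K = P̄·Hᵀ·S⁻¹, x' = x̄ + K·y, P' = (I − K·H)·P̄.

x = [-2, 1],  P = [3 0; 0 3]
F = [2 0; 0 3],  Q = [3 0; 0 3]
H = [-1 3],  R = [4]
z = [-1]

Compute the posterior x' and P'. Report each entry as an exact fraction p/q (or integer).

x̄ = F·x = [-4, 3]
P̄ = F·P·Fᵀ + Q = [15 0; 0 30]
y = z − H·x̄ = [-14]
S = H·P̄·Hᵀ + R = [289]
K = P̄·Hᵀ·S⁻¹ = [-15/289; 90/289]
x' = x̄ + K·y = [-946/289, -393/289]
P' = (I − K·H)·P̄ = [4110/289 1350/289; 1350/289 570/289]

x' = [-946/289, -393/289]
P' = [4110/289 1350/289; 1350/289 570/289]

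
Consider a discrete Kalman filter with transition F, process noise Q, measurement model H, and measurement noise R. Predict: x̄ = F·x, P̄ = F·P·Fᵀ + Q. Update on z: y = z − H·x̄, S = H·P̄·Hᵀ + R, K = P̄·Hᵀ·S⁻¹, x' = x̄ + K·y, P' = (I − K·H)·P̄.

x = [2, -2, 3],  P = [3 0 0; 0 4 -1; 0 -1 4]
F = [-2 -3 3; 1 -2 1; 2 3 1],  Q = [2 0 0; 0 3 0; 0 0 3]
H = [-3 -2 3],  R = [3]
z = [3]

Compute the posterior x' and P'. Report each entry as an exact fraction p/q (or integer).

x̄ = F·x = [11, 9, 1]
P̄ = F·P·Fᵀ + Q = [104 39 -42; 39 30 -15; -42 -15 49]
y = z − H·x̄ = [51]
S = H·P̄·Hᵀ + R = [2904]
K = P̄·Hᵀ·S⁻¹ = [-43/242; -37/484; 101/968]
x' = x̄ + K·y = [469/242, 2469/484, 6119/968]
P' = (I − K·H)·P̄ = [1490/121 -54/121 2865/242; -54/121 3153/242 3951/484; 2865/242 3951/484 16829/968]

x' = [469/242, 2469/484, 6119/968]
P' = [1490/121 -54/121 2865/242; -54/121 3153/242 3951/484; 2865/242 3951/484 16829/968]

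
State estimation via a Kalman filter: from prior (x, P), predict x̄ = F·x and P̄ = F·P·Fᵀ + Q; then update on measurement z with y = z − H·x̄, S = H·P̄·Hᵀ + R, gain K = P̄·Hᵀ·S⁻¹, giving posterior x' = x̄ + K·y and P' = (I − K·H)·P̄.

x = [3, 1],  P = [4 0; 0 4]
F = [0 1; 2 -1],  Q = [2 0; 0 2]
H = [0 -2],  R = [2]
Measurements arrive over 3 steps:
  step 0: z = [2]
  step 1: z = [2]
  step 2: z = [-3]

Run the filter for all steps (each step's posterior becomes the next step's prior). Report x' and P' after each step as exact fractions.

step 0: x' = [31/15, -13/15], P' = [238/45 -4/45; -4/45 22/45]
step 1: x' = [-517/735, -43/49], P' = [1816/735 -2/147; -2/147 24/49]
step 2: x' = [-54655/57009, 27013/19003], P' = [140762/57009 -380/19003; -380/19003 9134/19003]

step 0: x̄ = F·x = [1, 5]
step 0: P̄ = F·P·Fᵀ + Q = [6 -4; -4 22]
step 0: y = z − H·x̄ = [12]
step 0: S = H·P̄·Hᵀ + R = [90]
step 0: K = P̄·Hᵀ·S⁻¹ = [4/45; -22/45]
step 0: x' = x̄ + K·y = [31/15, -13/15]
step 0: P' = (I − K·H)·P̄ = [238/45 -4/45; -4/45 22/45]
step 1: x̄ = F·x = [-13/15, 5]
step 1: P̄ = F·P·Fᵀ + Q = [112/45 -2/3; -2/3 24]
step 1: y = z − H·x̄ = [12]
step 1: S = H·P̄·Hᵀ + R = [98]
step 1: K = P̄·Hᵀ·S⁻¹ = [2/147; -24/49]
step 1: x' = x̄ + K·y = [-517/735, -43/49]
step 1: P' = (I − K·H)·P̄ = [1816/735 -2/147; -2/147 24/49]
step 2: x̄ = F·x = [-43/49, -389/735]
step 2: P̄ = F·P·Fᵀ + Q = [122/49 -76/147; -76/147 9134/735]
step 2: y = z − H·x̄ = [-2983/735]
step 2: S = H·P̄·Hᵀ + R = [38006/735]
step 2: K = P̄·Hᵀ·S⁻¹ = [380/19003; -9134/19003]
step 2: x' = x̄ + K·y = [-54655/57009, 27013/19003]
step 2: P' = (I − K·H)·P̄ = [140762/57009 -380/19003; -380/19003 9134/19003]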